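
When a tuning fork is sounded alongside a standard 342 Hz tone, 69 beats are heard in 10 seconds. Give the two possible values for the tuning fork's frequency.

335.1 Hz or 348.9 Hz

Beat frequency = 69/10 = 6.9 Hz.
|f − 342| = 6.9, so f = 342 ± 6.9.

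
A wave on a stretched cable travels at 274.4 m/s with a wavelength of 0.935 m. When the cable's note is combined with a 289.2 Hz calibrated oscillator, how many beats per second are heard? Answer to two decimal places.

Source frequency f = v/λ = 274.4/0.935 = 293.4759 Hz.
f_beat = |293.4759 − 289.2| = 4.28 Hz.

4.28 Hz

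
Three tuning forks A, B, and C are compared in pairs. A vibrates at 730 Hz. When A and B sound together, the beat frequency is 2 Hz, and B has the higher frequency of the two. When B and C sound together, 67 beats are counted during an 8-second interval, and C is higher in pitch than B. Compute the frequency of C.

740.375 Hz

B is above A, so f_B = 730 + 2 = 732 Hz.
B–C: Beat frequency = 67/8 = 8.375 Hz.
C is above B, so f_C = 732 + 8.375 = 740.375 Hz.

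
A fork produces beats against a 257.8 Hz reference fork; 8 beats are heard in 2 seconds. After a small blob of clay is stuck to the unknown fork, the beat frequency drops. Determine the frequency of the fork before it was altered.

Beat frequency = 8/2 = 4 Hz.
|f − 257.8| = 4, so the fork was at either 253.8 Hz or 261.8 Hz.
Adding mass to a fork lowers its frequency; the adjustment lowers the fork's frequency.
The beat rate fell, so the adjustment moved the fork toward 257.8 Hz — it must have started above the reference.

261.8 Hz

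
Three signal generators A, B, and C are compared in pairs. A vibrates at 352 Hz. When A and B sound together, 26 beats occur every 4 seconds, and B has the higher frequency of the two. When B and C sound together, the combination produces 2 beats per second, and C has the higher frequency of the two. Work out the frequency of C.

360.5 Hz

A–B: Beat frequency = 26/4 = 6.5 Hz.
B is above A, so f_B = 352 + 6.5 = 358.5 Hz.
C is above B, so f_C = 358.5 + 2 = 360.5 Hz.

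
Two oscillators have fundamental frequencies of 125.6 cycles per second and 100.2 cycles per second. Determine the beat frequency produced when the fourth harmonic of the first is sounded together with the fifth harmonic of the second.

Fourth harmonic of the first: 4·125.6 = 502.4 Hz.
Fifth harmonic of the second: 5·100.2 = 501.0 Hz.
f_beat = |502.4 − 501.0| = 1.4 Hz.

1.4 Hz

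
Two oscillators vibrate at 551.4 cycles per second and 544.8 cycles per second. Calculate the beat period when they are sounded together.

f_beat = |551.4 − 544.8| = 6.6 Hz.
Beat period T = 1 / f_beat = 1 / 6.6 s.

0.152 s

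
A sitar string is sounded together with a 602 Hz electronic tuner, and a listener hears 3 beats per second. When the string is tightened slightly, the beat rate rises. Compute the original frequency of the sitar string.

|f − 602| = 3, so the sitar string was at either 599 Hz or 605 Hz.
Increasing tension raises a string's frequency; the adjustment raises the sitar string's frequency.
The beat rate rose, so the adjustment moved the sitar string further from 602 Hz — it was already above the reference.

605 Hz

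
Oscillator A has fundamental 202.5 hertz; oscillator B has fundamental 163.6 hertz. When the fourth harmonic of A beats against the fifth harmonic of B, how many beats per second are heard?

8.0 Hz

Fourth harmonic of the first: 4·202.5 = 810.0 Hz.
Fifth harmonic of the second: 5·163.6 = 818.0 Hz.
f_beat = |810.0 − 818.0| = 8.0 Hz.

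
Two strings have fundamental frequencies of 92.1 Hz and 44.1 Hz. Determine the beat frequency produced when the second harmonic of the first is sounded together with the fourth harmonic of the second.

Second harmonic of the first: 2·92.1 = 184.2 Hz.
Fourth harmonic of the second: 4·44.1 = 176.4 Hz.
f_beat = |184.2 − 176.4| = 7.8 Hz.

7.8 Hz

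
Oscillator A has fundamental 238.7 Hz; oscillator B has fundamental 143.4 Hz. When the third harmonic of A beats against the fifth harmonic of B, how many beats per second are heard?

0.9 Hz

Third harmonic of the first: 3·238.7 = 716.1 Hz.
Fifth harmonic of the second: 5·143.4 = 717.0 Hz.
f_beat = |716.1 − 717.0| = 0.9 Hz.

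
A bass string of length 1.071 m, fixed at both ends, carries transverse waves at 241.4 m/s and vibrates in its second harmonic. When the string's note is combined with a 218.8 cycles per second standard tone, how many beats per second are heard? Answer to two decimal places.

6.60 Hz

For a string fixed at both ends, f_n = n·v/(2L) = 2·241.4/(2·1.071) = 225.3968 Hz.
f_beat = |225.3968 − 218.8| = 6.60 Hz.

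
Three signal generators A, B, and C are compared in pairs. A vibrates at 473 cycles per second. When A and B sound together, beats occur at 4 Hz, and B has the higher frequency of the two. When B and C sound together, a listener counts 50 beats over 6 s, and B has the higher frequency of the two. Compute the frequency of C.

468.6667 Hz

B is above A, so f_B = 473 + 4 = 477 Hz.
B–C: Beat frequency = 50/6 = 8.3333 Hz.
C is below B, so f_C = 477 − 8.3333 = 468.6667 Hz.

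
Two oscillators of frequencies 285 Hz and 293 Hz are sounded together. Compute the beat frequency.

8 Hz

f_beat = |f₁ − f₂|.
|285 − 293| = 8 Hz.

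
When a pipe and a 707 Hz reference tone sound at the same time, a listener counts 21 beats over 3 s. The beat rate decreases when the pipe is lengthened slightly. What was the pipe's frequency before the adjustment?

Beat frequency = 21/3 = 7 Hz.
|f − 707| = 7, so the pipe was at either 700 Hz or 714 Hz.
A longer pipe has a lower fundamental; the adjustment lowers the pipe's frequency.
The beat rate fell, so the adjustment moved the pipe toward 707 Hz — it must have started above the reference.

714 Hz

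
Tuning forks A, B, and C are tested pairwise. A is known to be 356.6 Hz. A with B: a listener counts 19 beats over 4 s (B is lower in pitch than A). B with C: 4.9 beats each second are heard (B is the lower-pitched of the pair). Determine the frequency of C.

A–B: Beat frequency = 19/4 = 4.75 Hz.
B is below A, so f_B = 356.6 − 4.75 = 351.85 Hz.
C is above B, so f_C = 351.85 + 4.9 = 356.75 Hz.

356.75 Hz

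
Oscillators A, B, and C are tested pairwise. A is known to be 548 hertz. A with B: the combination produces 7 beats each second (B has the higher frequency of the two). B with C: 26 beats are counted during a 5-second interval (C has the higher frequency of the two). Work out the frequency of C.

B is above A, so f_B = 548 + 7 = 555 Hz.
B–C: Beat frequency = 26/5 = 5.2 Hz.
C is above B, so f_C = 555 + 5.2 = 560.2 Hz.

560.2 Hz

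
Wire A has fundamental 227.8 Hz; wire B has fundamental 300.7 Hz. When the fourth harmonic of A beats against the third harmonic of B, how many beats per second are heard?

9.1 Hz

Fourth harmonic of the first: 4·227.8 = 911.2 Hz.
Third harmonic of the second: 3·300.7 = 902.1 Hz.
f_beat = |911.2 − 902.1| = 9.1 Hz.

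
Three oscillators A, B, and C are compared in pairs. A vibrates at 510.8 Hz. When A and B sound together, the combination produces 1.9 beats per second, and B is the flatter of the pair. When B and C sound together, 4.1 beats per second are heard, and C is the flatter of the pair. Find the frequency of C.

B is below A, so f_B = 510.8 − 1.9 = 508.9 Hz.
C is below B, so f_C = 508.9 − 4.1 = 504.8 Hz.

504.8 Hz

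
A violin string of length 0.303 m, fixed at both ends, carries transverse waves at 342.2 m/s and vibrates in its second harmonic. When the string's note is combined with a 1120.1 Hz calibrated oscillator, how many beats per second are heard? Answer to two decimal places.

9.27 Hz

For a string fixed at both ends, f_n = n·v/(2L) = 2·342.2/(2·0.303) = 1129.3729 Hz.
f_beat = |1129.3729 − 1120.1| = 9.27 Hz.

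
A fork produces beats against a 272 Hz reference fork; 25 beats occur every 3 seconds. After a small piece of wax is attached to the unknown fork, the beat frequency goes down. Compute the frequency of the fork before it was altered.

280.3333 Hz

Beat frequency = 25/3 = 8.3333 Hz.
|f − 272| = 8.3333, so the fork was at either 263.6667 Hz or 280.3333 Hz.
Loading a fork with wax lowers its frequency; the adjustment lowers the fork's frequency.
The beat rate fell, so the adjustment moved the fork toward 272 Hz — it must have started above the reference.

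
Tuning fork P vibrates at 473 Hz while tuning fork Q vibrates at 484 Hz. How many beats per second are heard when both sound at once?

The beat frequency equals the magnitude of the frequency difference.
|473 − 484| = 11 Hz.

11 Hz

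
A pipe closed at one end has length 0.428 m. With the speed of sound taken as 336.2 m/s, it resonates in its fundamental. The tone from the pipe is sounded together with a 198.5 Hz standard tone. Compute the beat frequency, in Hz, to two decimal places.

2.12 Hz

Closed pipe (odd harmonics): f_n = n·v/(4L) = 1·336.2/(4·0.428) = 196.3785 Hz.
f_beat = |196.3785 − 198.5| = 2.12 Hz.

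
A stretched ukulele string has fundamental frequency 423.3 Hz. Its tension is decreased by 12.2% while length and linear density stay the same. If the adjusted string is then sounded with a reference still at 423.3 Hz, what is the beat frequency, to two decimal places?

For a string, f ∝ √T, so the new frequency is 423.3·√0.878 = 396.6391 Hz.
f_beat = |396.6391 − 423.3| = 26.66 Hz.

26.66 Hz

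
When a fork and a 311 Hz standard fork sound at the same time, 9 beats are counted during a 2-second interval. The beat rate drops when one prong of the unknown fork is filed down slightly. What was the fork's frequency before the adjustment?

Beat frequency = 9/2 = 4.5 Hz.
|f − 311| = 4.5, so the fork was at either 306.5 Hz or 315.5 Hz.
Filing a prong removes mass and raises the fork's frequency; the adjustment raises the fork's frequency.
The beat rate fell, so the adjustment moved the fork toward 311 Hz — it must have started below the reference.

306.5 Hz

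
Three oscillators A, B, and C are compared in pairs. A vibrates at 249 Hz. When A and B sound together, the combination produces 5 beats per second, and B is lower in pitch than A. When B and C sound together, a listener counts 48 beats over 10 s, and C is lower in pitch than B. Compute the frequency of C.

239.2 Hz

B is below A, so f_B = 249 − 5 = 244 Hz.
B–C: Beat frequency = 48/10 = 4.8 Hz.
C is below B, so f_C = 244 − 4.8 = 239.2 Hz.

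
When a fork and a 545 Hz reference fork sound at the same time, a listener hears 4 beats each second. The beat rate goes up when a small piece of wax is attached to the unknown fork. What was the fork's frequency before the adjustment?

541 Hz

|f − 545| = 4, so the fork was at either 541 Hz or 549 Hz.
Loading a fork with wax lowers its frequency; the adjustment lowers the fork's frequency.
The beat rate rose, so the adjustment moved the fork further from 545 Hz — it was already below the reference.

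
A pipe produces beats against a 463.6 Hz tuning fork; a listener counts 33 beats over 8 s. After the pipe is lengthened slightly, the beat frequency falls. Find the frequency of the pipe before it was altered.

467.725 Hz

Beat frequency = 33/8 = 4.125 Hz.
|f − 463.6| = 4.125, so the pipe was at either 459.475 Hz or 467.725 Hz.
A longer pipe has a lower fundamental; the adjustment lowers the pipe's frequency.
The beat rate fell, so the adjustment moved the pipe toward 463.6 Hz — it must have started above the reference.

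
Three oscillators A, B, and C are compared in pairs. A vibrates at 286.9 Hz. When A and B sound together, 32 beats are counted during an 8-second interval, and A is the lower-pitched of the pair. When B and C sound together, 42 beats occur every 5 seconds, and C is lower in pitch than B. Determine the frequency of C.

282.5 Hz

A–B: Beat frequency = 32/8 = 4 Hz.
B is above A, so f_B = 286.9 + 4 = 290.9 Hz.
B–C: Beat frequency = 42/5 = 8.4 Hz.
C is below B, so f_C = 290.9 − 8.4 = 282.5 Hz.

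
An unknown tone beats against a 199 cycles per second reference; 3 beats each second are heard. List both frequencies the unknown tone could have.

|f − 199| = 3, so f = 199 ± 3.

196 Hz or 202 Hz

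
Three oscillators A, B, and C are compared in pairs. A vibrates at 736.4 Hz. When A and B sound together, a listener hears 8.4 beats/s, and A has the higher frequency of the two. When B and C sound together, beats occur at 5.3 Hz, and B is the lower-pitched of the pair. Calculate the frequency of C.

733.3 Hz

B is below A, so f_B = 736.4 − 8.4 = 728 Hz.
C is above B, so f_C = 728 + 5.3 = 733.3 Hz.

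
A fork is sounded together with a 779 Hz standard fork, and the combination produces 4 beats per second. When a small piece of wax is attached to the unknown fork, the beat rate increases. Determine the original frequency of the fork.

775 Hz

|f − 779| = 4, so the fork was at either 775 Hz or 783 Hz.
Loading a fork with wax lowers its frequency; the adjustment lowers the fork's frequency.
The beat rate rose, so the adjustment moved the fork further from 779 Hz — it was already below the reference.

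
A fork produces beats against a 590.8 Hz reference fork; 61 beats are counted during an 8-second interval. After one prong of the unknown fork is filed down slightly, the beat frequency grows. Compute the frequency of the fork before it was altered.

Beat frequency = 61/8 = 7.625 Hz.
|f − 590.8| = 7.625, so the fork was at either 583.175 Hz or 598.425 Hz.
Filing a prong removes mass and raises the fork's frequency; the adjustment raises the fork's frequency.
The beat rate rose, so the adjustment moved the fork further from 590.8 Hz — it was already above the reference.

598.425 Hz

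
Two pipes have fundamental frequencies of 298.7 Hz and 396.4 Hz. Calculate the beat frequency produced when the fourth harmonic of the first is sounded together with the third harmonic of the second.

Fourth harmonic of the first: 4·298.7 = 1194.8 Hz.
Third harmonic of the second: 3·396.4 = 1189.2 Hz.
f_beat = |1194.8 − 1189.2| = 5.6 Hz.

5.6 Hz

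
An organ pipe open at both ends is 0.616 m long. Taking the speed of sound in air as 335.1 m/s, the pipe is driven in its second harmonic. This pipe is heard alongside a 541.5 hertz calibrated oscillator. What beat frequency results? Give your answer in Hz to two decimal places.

2.49 Hz

Open pipe: f_n = n·v/(2L) = 2·335.1/(2·0.616) = 543.9935 Hz.
f_beat = |543.9935 − 541.5| = 2.49 Hz.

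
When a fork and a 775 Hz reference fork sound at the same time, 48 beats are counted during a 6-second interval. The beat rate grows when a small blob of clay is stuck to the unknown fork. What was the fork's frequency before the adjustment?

767 Hz

Beat frequency = 48/6 = 8 Hz.
|f − 775| = 8, so the fork was at either 767 Hz or 783 Hz.
Adding mass to a fork lowers its frequency; the adjustment lowers the fork's frequency.
The beat rate rose, so the adjustment moved the fork further from 775 Hz — it was already below the reference.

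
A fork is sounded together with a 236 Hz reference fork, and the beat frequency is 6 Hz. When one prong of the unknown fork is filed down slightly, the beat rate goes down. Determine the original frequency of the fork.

230 Hz

|f − 236| = 6, so the fork was at either 230 Hz or 242 Hz.
Filing a prong removes mass and raises the fork's frequency; the adjustment raises the fork's frequency.
The beat rate fell, so the adjustment moved the fork toward 236 Hz — it must have started below the reference.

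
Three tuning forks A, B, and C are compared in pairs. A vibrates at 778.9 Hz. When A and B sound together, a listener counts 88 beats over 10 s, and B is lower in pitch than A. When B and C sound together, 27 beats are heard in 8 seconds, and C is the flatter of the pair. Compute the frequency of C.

A–B: Beat frequency = 88/10 = 8.8 Hz.
B is below A, so f_B = 778.9 − 8.8 = 770.1 Hz.
B–C: Beat frequency = 27/8 = 3.375 Hz.
C is below B, so f_C = 770.1 − 3.375 = 766.725 Hz.

766.725 Hz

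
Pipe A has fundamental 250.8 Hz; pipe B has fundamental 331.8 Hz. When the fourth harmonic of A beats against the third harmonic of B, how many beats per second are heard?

Fourth harmonic of the first: 4·250.8 = 1003.2 Hz.
Third harmonic of the second: 3·331.8 = 995.4 Hz.
f_beat = |1003.2 − 995.4| = 7.8 Hz.

7.8 Hz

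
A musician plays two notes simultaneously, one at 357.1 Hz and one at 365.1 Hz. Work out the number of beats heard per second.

Beats arise from superposition of two nearby frequencies; the beat rate is |f₁ − f₂|.
|357.1 − 365.1| = 8 Hz.

8 Hz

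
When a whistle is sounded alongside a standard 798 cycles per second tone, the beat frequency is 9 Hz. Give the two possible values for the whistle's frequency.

789 Hz or 807 Hz

|f − 798| = 9, so f = 798 ± 9.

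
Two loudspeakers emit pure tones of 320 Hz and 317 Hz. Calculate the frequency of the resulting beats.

Beats arise from superposition of two nearby frequencies; the beat rate is |f₁ − f₂|.
|320 − 317| = 3 Hz.

3 Hz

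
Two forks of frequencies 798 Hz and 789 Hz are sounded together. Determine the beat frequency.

9 Hz

f_beat = |f₁ − f₂|.
|798 − 789| = 9 Hz.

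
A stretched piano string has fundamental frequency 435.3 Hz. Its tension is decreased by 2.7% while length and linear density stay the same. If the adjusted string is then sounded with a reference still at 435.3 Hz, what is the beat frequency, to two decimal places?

For a string, f ∝ √T, so the new frequency is 435.3·√0.973 = 429.3832 Hz.
f_beat = |429.3832 − 435.3| = 5.92 Hz.

5.92 Hz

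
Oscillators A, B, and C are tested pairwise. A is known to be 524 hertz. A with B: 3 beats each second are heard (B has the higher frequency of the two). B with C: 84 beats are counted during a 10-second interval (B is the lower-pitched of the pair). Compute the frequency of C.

B is above A, so f_B = 524 + 3 = 527 Hz.
B–C: Beat frequency = 84/10 = 8.4 Hz.
C is above B, so f_C = 527 + 8.4 = 535.4 Hz.

535.4 Hz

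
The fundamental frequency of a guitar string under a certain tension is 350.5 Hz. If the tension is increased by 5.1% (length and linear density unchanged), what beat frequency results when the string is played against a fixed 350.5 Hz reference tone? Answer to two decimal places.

For a string, f ∝ √T, so the new frequency is 350.5·√1.051 = 359.3266 Hz.
f_beat = |359.3266 − 350.5| = 8.83 Hz.

8.83 Hz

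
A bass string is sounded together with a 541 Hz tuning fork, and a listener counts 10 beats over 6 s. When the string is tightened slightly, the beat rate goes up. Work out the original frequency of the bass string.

Beat frequency = 10/6 = 1.6667 Hz.
|f − 541| = 1.6667, so the bass string was at either 539.3333 Hz or 542.6667 Hz.
Increasing tension raises a string's frequency; the adjustment raises the bass string's frequency.
The beat rate rose, so the adjustment moved the bass string further from 541 Hz — it was already above the reference.

542.6667 Hz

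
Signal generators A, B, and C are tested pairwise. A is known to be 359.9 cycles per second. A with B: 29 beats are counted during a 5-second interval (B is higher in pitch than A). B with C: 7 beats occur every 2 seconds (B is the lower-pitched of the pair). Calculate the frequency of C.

369.2 Hz

A–B: Beat frequency = 29/5 = 5.8 Hz.
B is above A, so f_B = 359.9 + 5.8 = 365.7 Hz.
B–C: Beat frequency = 7/2 = 3.5 Hz.
C is above B, so f_C = 365.7 + 3.5 = 369.2 Hz.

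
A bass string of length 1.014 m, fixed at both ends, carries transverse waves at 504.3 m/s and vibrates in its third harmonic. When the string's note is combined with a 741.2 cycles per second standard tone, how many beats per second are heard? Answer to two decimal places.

For a string fixed at both ends, f_n = n·v/(2L) = 3·504.3/(2·1.014) = 746.0059 Hz.
f_beat = |746.0059 − 741.2| = 4.81 Hz.

4.81 Hz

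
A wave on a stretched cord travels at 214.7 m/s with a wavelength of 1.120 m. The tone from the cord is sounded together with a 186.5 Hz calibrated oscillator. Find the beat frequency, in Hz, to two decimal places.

Source frequency f = v/λ = 214.7/1.120 = 191.6964 Hz.
f_beat = |191.6964 − 186.5| = 5.20 Hz.

5.20 Hz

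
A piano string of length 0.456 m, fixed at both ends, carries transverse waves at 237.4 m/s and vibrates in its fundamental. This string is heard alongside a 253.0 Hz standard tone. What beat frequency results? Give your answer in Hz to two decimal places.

For a string fixed at both ends, f_n = n·v/(2L) = 1·237.4/(2·0.456) = 260.3070 Hz.
f_beat = |260.3070 − 253.0| = 7.31 Hz.

7.31 Hz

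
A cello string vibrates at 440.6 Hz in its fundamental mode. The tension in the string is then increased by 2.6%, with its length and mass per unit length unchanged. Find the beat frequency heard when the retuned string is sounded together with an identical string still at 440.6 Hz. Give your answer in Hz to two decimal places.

For a string, f ∝ √T, so the new frequency is 440.6·√1.026 = 446.2910 Hz.
f_beat = |446.2910 − 440.6| = 5.69 Hz.

5.69 Hz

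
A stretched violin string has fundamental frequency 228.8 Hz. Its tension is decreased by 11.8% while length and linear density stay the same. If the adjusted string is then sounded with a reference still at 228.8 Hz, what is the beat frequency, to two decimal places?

13.92 Hz

For a string, f ∝ √T, so the new frequency is 228.8·√0.882 = 214.8772 Hz.
f_beat = |214.8772 − 228.8| = 13.92 Hz.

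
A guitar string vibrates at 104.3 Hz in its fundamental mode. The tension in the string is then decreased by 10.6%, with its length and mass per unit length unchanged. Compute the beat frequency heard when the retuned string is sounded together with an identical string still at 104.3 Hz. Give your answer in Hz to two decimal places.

For a string, f ∝ √T, so the new frequency is 104.3·√0.894 = 98.6173 Hz.
f_beat = |98.6173 − 104.3| = 5.68 Hz.

5.68 Hz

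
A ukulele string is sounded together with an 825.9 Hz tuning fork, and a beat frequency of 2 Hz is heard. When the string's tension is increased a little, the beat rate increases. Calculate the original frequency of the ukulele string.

827.9 Hz

|f − 825.9| = 2, so the ukulele string was at either 823.9 Hz or 827.9 Hz.
Higher tension means higher frequency; the adjustment raises the ukulele string's frequency.
The beat rate rose, so the adjustment moved the ukulele string further from 825.9 Hz — it was already above the reference.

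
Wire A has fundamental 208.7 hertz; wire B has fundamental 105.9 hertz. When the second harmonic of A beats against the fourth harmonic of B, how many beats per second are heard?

6.2 Hz

Second harmonic of the first: 2·208.7 = 417.4 Hz.
Fourth harmonic of the second: 4·105.9 = 423.6 Hz.
f_beat = |417.4 − 423.6| = 6.2 Hz.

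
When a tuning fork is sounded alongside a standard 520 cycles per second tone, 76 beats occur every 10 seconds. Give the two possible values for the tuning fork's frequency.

Beat frequency = 76/10 = 7.6 Hz.
|f − 520| = 7.6, so f = 520 ± 7.6.

512.4 Hz or 527.6 Hz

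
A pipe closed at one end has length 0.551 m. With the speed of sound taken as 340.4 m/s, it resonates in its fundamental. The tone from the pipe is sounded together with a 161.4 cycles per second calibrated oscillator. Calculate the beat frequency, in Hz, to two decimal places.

6.95 Hz

Closed pipe (odd harmonics): f_n = n·v/(4L) = 1·340.4/(4·0.551) = 154.4465 Hz.
f_beat = |154.4465 − 161.4| = 6.95 Hz.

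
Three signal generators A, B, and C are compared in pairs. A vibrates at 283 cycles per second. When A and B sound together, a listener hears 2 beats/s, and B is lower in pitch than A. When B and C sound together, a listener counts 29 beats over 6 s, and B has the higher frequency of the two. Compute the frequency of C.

B is below A, so f_B = 283 − 2 = 281 Hz.
B–C: Beat frequency = 29/6 = 4.8333 Hz.
C is below B, so f_C = 281 − 4.8333 = 276.1667 Hz.

276.1667 Hz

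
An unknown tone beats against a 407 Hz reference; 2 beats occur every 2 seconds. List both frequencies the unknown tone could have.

Beat frequency = 2/2 = 1 Hz.
|f − 407| = 1, so f = 407 ± 1.

406 Hz or 408 Hz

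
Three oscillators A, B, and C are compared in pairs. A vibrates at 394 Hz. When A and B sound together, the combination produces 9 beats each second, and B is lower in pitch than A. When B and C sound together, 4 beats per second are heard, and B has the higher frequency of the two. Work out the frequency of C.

B is below A, so f_B = 394 − 9 = 385 Hz.
C is below B, so f_C = 385 − 4 = 381 Hz.

381 Hz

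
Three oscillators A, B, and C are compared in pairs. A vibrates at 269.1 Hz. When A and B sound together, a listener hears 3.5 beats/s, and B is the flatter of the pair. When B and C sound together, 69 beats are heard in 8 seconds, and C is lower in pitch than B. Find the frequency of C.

B is below A, so f_B = 269.1 − 3.5 = 265.6 Hz.
B–C: Beat frequency = 69/8 = 8.625 Hz.
C is below B, so f_C = 265.6 − 8.625 = 256.975 Hz.

256.975 Hz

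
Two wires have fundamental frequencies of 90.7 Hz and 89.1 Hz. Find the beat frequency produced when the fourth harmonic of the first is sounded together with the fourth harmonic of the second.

6.4 Hz

Fourth harmonic of the first: 4·90.7 = 362.8 Hz.
Fourth harmonic of the second: 4·89.1 = 356.4 Hz.
f_beat = |362.8 − 356.4| = 6.4 Hz.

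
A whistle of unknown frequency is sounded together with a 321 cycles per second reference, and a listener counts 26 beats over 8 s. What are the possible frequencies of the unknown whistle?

Beat frequency = 26/8 = 3.25 Hz.
|f − 321| = 3.25, so f = 321 ± 3.25.

317.75 Hz or 324.25 Hz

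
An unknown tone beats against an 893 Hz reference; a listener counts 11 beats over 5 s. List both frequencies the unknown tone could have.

890.8 Hz or 895.2 Hz

Beat frequency = 11/5 = 2.2 Hz.
|f − 893| = 2.2, so f = 893 ± 2.2.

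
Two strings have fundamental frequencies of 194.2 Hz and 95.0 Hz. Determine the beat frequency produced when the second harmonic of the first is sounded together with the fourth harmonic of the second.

8.4 Hz

Second harmonic of the first: 2·194.2 = 388.4 Hz.
Fourth harmonic of the second: 4·95.0 = 380.0 Hz.
f_beat = |388.4 − 380.0| = 8.4 Hz.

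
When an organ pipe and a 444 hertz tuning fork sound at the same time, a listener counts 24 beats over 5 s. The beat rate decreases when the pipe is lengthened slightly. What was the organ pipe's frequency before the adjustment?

448.8 Hz

Beat frequency = 24/5 = 4.8 Hz.
|f − 444| = 4.8, so the organ pipe was at either 439.2 Hz or 448.8 Hz.
A longer pipe has a lower fundamental; the adjustment lowers the organ pipe's frequency.
The beat rate fell, so the adjustment moved the organ pipe toward 444 Hz — it must have started above the reference.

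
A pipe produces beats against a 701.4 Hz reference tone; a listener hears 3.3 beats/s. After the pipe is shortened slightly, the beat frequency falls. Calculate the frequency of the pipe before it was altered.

698.1 Hz

|f − 701.4| = 3.3, so the pipe was at either 698.1 Hz or 704.7 Hz.
A shorter pipe has a higher fundamental; the adjustment raises the pipe's frequency.
The beat rate fell, so the adjustment moved the pipe toward 701.4 Hz — it must have started below the reference.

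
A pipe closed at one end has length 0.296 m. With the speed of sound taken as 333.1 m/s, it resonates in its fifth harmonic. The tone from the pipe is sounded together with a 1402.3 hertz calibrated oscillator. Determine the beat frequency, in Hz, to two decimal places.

Closed pipe (odd harmonics): f_n = n·v/(4L) = 5·333.1/(4·0.296) = 1406.6723 Hz.
f_beat = |1406.6723 − 1402.3| = 4.37 Hz.

4.37 Hz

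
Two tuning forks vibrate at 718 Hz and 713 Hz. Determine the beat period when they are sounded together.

f_beat = |718 − 713| = 5 Hz.
Beat period T = 1 / f_beat = 1 / 5 s.

0.200 s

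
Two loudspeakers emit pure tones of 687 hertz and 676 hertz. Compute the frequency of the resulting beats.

11 Hz

The beat frequency equals the magnitude of the frequency difference.
|687 − 676| = 11 Hz.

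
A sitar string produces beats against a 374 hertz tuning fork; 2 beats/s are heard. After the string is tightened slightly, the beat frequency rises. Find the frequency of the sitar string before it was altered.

|f − 374| = 2, so the sitar string was at either 372 Hz or 376 Hz.
Increasing tension raises a string's frequency; the adjustment raises the sitar string's frequency.
The beat rate rose, so the adjustment moved the sitar string further from 374 Hz — it was already above the reference.

376 Hz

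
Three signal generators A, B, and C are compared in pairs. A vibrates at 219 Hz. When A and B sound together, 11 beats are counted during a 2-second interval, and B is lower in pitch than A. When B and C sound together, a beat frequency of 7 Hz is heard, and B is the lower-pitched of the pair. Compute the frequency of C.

A–B: Beat frequency = 11/2 = 5.5 Hz.
B is below A, so f_B = 219 − 5.5 = 213.5 Hz.
C is above B, so f_C = 213.5 + 7 = 220.5 Hz.

220.5 Hz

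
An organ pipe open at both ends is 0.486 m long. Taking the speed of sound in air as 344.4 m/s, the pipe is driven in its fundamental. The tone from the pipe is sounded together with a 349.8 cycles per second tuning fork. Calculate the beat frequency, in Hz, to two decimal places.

4.52 Hz

Open pipe: f_n = n·v/(2L) = 1·344.4/(2·0.486) = 354.3210 Hz.
f_beat = |354.3210 − 349.8| = 4.52 Hz.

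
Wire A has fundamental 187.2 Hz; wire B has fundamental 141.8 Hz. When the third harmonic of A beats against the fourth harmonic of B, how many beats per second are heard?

5.6 Hz

Third harmonic of the first: 3·187.2 = 561.6 Hz.
Fourth harmonic of the second: 4·141.8 = 567.2 Hz.
f_beat = |561.6 − 567.2| = 5.6 Hz.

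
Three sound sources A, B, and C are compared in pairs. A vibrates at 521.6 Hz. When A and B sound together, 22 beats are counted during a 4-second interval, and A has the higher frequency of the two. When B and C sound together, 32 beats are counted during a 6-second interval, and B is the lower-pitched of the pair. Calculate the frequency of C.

521.4333 Hz

A–B: Beat frequency = 22/4 = 5.5 Hz.
B is below A, so f_B = 521.6 − 5.5 = 516.1 Hz.
B–C: Beat frequency = 32/6 = 5.3333 Hz.
C is above B, so f_C = 516.1 + 5.3333 = 521.4333 Hz.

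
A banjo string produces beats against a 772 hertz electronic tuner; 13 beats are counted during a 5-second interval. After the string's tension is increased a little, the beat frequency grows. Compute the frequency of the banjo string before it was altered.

Beat frequency = 13/5 = 2.6 Hz.
|f − 772| = 2.6, so the banjo string was at either 769.4 Hz or 774.6 Hz.
Higher tension means higher frequency; the adjustment raises the banjo string's frequency.
The beat rate rose, so the adjustment moved the banjo string further from 772 Hz — it was already above the reference.

774.6 Hz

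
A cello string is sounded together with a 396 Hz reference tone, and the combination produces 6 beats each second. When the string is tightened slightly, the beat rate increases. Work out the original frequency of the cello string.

402 Hz

|f − 396| = 6, so the cello string was at either 390 Hz or 402 Hz.
Increasing tension raises a string's frequency; the adjustment raises the cello string's frequency.
The beat rate rose, so the adjustment moved the cello string further from 396 Hz — it was already above the reference.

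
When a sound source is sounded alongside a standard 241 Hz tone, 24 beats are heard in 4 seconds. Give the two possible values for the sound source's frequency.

Beat frequency = 24/4 = 6 Hz.
|f − 241| = 6, so f = 241 ± 6.

235 Hz or 247 Hz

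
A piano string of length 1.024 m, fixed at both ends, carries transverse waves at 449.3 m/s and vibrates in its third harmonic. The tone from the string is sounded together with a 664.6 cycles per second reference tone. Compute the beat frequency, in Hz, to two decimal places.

For a string fixed at both ends, f_n = n·v/(2L) = 3·449.3/(2·1.024) = 658.1543 Hz.
f_beat = |658.1543 − 664.6| = 6.45 Hz.

6.45 Hz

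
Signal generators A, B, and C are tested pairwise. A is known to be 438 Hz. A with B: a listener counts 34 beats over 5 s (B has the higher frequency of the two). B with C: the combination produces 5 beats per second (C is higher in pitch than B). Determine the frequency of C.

449.8 Hz

A–B: Beat frequency = 34/5 = 6.8 Hz.
B is above A, so f_B = 438 + 6.8 = 444.8 Hz.
C is above B, so f_C = 444.8 + 5 = 449.8 Hz.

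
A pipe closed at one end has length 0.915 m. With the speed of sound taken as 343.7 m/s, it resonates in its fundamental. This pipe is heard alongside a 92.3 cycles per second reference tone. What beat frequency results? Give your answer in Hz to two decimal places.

1.61 Hz

Closed pipe (odd harmonics): f_n = n·v/(4L) = 1·343.7/(4·0.915) = 93.9071 Hz.
f_beat = |93.9071 − 92.3| = 1.61 Hz.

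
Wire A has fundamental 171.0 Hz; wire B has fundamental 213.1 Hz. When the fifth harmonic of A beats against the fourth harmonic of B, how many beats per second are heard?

Fifth harmonic of the first: 5·171.0 = 855.0 Hz.
Fourth harmonic of the second: 4·213.1 = 852.4 Hz.
f_beat = |855.0 − 852.4| = 2.6 Hz.

2.6 Hz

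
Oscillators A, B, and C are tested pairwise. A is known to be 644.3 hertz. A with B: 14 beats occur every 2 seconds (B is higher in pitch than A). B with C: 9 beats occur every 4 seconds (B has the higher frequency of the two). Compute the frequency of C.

A–B: Beat frequency = 14/2 = 7 Hz.
B is above A, so f_B = 644.3 + 7 = 651.3 Hz.
B–C: Beat frequency = 9/4 = 2.25 Hz.
C is below B, so f_C = 651.3 − 2.25 = 649.05 Hz.

649.05 Hz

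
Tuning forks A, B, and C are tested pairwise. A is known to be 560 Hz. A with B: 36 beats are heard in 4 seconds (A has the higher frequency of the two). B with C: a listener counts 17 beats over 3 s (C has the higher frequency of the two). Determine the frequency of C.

A–B: Beat frequency = 36/4 = 9 Hz.
B is below A, so f_B = 560 − 9 = 551 Hz.
B–C: Beat frequency = 17/3 = 5.6667 Hz.
C is above B, so f_C = 551 + 5.6667 = 556.6667 Hz.

556.6667 Hz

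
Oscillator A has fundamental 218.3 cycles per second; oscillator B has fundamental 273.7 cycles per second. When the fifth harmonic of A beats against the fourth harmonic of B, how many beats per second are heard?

3.3 Hz

Fifth harmonic of the first: 5·218.3 = 1091.5 Hz.
Fourth harmonic of the second: 4·273.7 = 1094.8 Hz.
f_beat = |1091.5 − 1094.8| = 3.3 Hz.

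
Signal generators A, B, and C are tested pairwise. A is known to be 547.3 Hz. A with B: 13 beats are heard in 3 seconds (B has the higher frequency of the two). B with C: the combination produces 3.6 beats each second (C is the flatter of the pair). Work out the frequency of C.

A–B: Beat frequency = 13/3 = 4.3333 Hz.
B is above A, so f_B = 547.3 + 4.3333 = 551.6333 Hz.
C is below B, so f_C = 551.6333 − 3.6 = 548.0333 Hz.

548.0333 Hz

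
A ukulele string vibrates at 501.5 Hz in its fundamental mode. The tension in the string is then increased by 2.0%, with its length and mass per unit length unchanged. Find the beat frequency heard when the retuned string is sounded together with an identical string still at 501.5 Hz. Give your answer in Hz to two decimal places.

4.99 Hz

For a string, f ∝ √T, so the new frequency is 501.5·√1.020 = 506.4902 Hz.
f_beat = |506.4902 − 501.5| = 4.99 Hz.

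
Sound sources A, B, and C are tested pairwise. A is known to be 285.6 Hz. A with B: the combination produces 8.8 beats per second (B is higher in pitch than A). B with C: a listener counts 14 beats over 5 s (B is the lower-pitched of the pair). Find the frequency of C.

297.2 Hz

B is above A, so f_B = 285.6 + 8.8 = 294.4 Hz.
B–C: Beat frequency = 14/5 = 2.8 Hz.
C is above B, so f_C = 294.4 + 2.8 = 297.2 Hz.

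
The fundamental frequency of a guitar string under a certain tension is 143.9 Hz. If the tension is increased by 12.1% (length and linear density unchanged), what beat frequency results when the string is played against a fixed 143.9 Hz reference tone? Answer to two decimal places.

8.46 Hz

For a string, f ∝ √T, so the new frequency is 143.9·√1.121 = 152.3574 Hz.
f_beat = |152.3574 − 143.9| = 8.46 Hz.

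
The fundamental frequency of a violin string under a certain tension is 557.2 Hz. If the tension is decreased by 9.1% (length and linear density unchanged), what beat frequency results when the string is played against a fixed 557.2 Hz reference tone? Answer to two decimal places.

For a string, f ∝ √T, so the new frequency is 557.2·√0.909 = 531.2428 Hz.
f_beat = |531.2428 − 557.2| = 25.96 Hz.

25.96 Hz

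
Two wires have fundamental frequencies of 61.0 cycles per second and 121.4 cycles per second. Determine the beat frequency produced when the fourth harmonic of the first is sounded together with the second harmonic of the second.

1.2 Hz

Fourth harmonic of the first: 4·61.0 = 244.0 Hz.
Second harmonic of the second: 2·121.4 = 242.8 Hz.
f_beat = |244.0 − 242.8| = 1.2 Hz.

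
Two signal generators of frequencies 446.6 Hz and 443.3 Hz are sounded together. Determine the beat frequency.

3.3 Hz

The beat frequency equals the magnitude of the frequency difference.
|446.6 − 443.3| = 3.3 Hz.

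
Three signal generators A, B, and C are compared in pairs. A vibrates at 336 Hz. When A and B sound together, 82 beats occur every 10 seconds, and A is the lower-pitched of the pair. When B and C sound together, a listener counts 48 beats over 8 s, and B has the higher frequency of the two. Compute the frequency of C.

A–B: Beat frequency = 82/10 = 8.2 Hz.
B is above A, so f_B = 336 + 8.2 = 344.2 Hz.
B–C: Beat frequency = 48/8 = 6 Hz.
C is below B, so f_C = 344.2 − 6 = 338.2 Hz.

338.2 Hz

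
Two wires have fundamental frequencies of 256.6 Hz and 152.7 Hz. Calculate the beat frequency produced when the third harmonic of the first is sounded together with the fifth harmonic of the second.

6.3 Hz

Third harmonic of the first: 3·256.6 = 769.8 Hz.
Fifth harmonic of the second: 5·152.7 = 763.5 Hz.
f_beat = |769.8 − 763.5| = 6.3 Hz.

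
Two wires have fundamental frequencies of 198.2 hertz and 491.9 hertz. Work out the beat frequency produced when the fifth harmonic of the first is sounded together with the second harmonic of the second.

Fifth harmonic of the first: 5·198.2 = 991.0 Hz.
Second harmonic of the second: 2·491.9 = 983.8 Hz.
f_beat = |991.0 − 983.8| = 7.2 Hz.

7.2 Hz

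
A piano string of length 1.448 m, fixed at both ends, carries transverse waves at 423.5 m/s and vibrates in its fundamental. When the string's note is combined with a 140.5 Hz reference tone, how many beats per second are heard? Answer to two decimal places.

For a string fixed at both ends, f_n = n·v/(2L) = 1·423.5/(2·1.448) = 146.2362 Hz.
f_beat = |146.2362 − 140.5| = 5.74 Hz.

5.74 Hz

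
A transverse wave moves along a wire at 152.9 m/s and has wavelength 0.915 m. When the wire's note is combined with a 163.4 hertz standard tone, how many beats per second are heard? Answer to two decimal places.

Source frequency f = v/λ = 152.9/0.915 = 167.1038 Hz.
f_beat = |167.1038 − 163.4| = 3.70 Hz.

3.70 Hz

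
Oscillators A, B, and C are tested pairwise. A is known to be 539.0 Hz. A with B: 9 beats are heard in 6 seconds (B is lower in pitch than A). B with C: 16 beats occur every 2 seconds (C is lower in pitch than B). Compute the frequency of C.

A–B: Beat frequency = 9/6 = 1.5 Hz.
B is below A, so f_B = 539.0 − 1.5 = 537.5 Hz.
B–C: Beat frequency = 16/2 = 8 Hz.
C is below B, so f_C = 537.5 − 8 = 529.5 Hz.

529.5 Hz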